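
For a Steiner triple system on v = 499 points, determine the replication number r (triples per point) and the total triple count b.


An STS(v) is a 2-(v, 3, 1) BIBD: block size k = 3, λ = 1.
Replication: r(k − 1) = λ(v − 1) ⇒ r·2 = 499 − 1 = 498 ⇒ r = 249.
Block count: bk = vr ⇒ b·3 = 499·249 = 124251 ⇒ b = 41417.
(Check via b = v(v − 1)/6 = 499·498/6 = 248502/6 = 41417.)

r = 249, b = 41417.


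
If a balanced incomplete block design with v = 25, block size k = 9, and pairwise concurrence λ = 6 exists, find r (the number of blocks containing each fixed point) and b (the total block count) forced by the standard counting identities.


Any 2-(v, k, λ) BIBD satisfies two necessary conditions:
  (i)  Each point sits in r blocks, and counting incidences through any fixed point gives r(k − 1) = λ(v − 1), so r = λ(v − 1)/(k − 1).
  (ii) Total incidences bk = vr, so b = vr/k.
Step 1: r = λ(v − 1)/(k − 1) = 6·(25 − 1)/(9 − 1) = 6·24/8 = 144/8 = 18.
Step 2: b = vr/k = 25·18/9 = 450/9 = 50.
Check integrality: r = 18 ∈ Z ✓, b = 50 ∈ Z ✓.
(These identities are necessary conditions: they determine r and b for any design with these parameters, but do not by themselves prove that one exists.)

r = 18, b = 50.


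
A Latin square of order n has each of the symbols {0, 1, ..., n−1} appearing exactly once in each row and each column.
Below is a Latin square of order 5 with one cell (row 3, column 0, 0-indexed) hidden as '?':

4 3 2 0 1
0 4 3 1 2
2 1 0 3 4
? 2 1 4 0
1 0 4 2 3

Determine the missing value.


Row 3 contains symbols [0, 1, 2, 4] — missing [3].
Column 0 contains symbols [0, 1, 2, 4] — missing [3].
The missing symbol must appear in both missing sets; intersection = [3].
Therefore the hidden value is 3.

Missing value = 3.


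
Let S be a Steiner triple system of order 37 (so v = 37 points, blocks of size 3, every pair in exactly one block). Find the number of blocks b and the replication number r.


An STS(v) is a 2-(v, 3, 1) BIBD: block size k = 3, λ = 1.
Replication: r(k − 1) = λ(v − 1) ⇒ r·2 = 37 − 1 = 36 ⇒ r = 18.
Block count: b = v(v − 1)/6 = 37·36/6 = 1332/6 = 222.

r = 18, b = 222.


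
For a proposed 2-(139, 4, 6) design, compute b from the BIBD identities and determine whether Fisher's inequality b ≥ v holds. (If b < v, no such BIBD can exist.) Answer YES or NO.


b = λv(v − 1)/(k(k − 1)) = 6·139·138/(4·3) = 115092/12 = 9591.
Compare with v = 139: b ≥ v, so Fisher's inequality holds.

YES


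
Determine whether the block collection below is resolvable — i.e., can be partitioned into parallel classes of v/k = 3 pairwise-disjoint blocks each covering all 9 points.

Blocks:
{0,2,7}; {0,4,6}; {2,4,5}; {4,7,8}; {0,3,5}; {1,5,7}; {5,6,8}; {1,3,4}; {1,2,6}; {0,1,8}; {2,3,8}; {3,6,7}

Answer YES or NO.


v = 9, block size k = 3, number of blocks = 12.
For resolvability, blocks must partition into parallel classes of size v/k = 3.
Total blocks must therefore be a multiple of 3: 12 = 3·4 + 0 ⇒ divisible ✓.
Greedy packing gives 4 candidate class(es). Each should be a full parallel class (size 3, covers all 9 points).
  Class 1 (3 blocks): {0,2,7}; {5,6,8}; {1,3,4}. Points covered: [0, 1, 2, 3, 4, 5, 6, 7, 8].
  Class 2 (3 blocks): {0,4,6}; {1,5,7}; {2,3,8}. Points covered: [0, 1, 2, 3, 4, 5, 6, 7, 8].
  Class 3 (3 blocks): {2,4,5}; {0,1,8}; {3,6,7}. Points covered: [0, 1, 2, 3, 4, 5, 6, 7, 8].
  Class 4 (3 blocks): {4,7,8}; {0,3,5}; {1,2,6}. Points covered: [0, 1, 2, 3, 4, 5, 6, 7, 8].
All classes full (size 3)? YES. All classes cover every point? YES.
Resolvable? YES.

YES


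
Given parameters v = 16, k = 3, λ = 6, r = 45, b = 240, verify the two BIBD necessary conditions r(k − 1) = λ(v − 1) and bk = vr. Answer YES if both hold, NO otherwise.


Condition (i): r(k − 1) = 45·2 = 90; λ(v − 1) = 6·15 = 90. Match? YES.
Condition (ii): bk = 240·3 = 720; vr = 16·45 = 720. Match? YES.
Both conditions hold? YES.

YES


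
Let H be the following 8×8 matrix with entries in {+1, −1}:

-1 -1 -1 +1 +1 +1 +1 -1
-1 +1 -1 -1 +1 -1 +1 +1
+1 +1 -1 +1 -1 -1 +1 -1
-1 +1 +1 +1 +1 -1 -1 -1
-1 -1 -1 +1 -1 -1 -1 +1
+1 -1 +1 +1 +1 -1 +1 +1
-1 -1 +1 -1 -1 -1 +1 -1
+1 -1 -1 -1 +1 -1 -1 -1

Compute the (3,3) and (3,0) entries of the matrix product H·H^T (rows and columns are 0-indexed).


Row 0 of H: [-1, -1, -1, 1, 1, 1, 1, -1].
Row 3 of H: [-1, 1, 1, 1, 1, -1, -1, -1].
(H·H^T)[3][3] = Σ_j H[3][j]·H[3][j] = (-1)² + (1)² + (1)² + (1)² + (1)² + (-1)² + (-1)² + (-1)² = 1 + 1 + 1 + 1 + 1 + 1 + 1 + 1 = 8.
(H·H^T)[3][0] = Σ_j H[3][j]·H[0][j] = (-1)·(-1) + (1)·(-1) + (1)·(-1) + (1)·(1) + (1)·(1) + (-1)·(1) + (-1)·(1) + (-1)·(-1) = 1 + -1 + -1 + 1 + 1 + -1 + -1 + 1 = 0.
So rows 3 and 0 are orthogonal; the diagonal entry equals n = 8.

(3,3) entry = 8; (3,0) entry = 0.


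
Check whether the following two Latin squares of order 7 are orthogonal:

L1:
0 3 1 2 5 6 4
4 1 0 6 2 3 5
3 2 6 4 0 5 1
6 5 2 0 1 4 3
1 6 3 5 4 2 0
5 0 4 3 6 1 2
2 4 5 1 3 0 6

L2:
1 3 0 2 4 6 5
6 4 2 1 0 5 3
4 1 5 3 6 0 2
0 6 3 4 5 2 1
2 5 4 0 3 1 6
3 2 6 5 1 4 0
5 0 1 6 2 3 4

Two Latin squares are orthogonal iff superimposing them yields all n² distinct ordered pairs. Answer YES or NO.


Form the n² = 49 superimposed pairs (L1[i][j], L2[i][j]), row by row (rows and columns indexed from 0):
row 0: (0,1) (3,3) (1,0) (2,2) (5,4) (6,6) (4,5)
row 1: (4,6) (1,4) (0,2) (6,1) (2,0) (3,5) (5,3)
row 2: (3,4) (2,1) (6,5) (4,3) (0,6) (5,0) (1,2)
row 3: (6,0) (5,6) (2,3) (0,4) (1,5) (4,2) (3,1)
row 4: (1,2) (6,5) (3,4) (5,0) (4,3) (2,1) (0,6)
row 5: (5,3) (0,2) (4,6) (3,5) (6,1) (1,4) (2,0)
row 6: (2,5) (4,0) (5,1) (1,6) (3,2) (0,3) (6,4)
Orthogonality requires all 49 pairs distinct.
But the pair (1,2) repeats: cell (2,6) has L1 = 1, L2 = 2, and cell (4,0) has L1 = 1, L2 = 2.
A repeated pair means some other pair never occurs (only 35 distinct pairs out of 49), so the squares are not orthogonal.
Conclusion: NO.

NO


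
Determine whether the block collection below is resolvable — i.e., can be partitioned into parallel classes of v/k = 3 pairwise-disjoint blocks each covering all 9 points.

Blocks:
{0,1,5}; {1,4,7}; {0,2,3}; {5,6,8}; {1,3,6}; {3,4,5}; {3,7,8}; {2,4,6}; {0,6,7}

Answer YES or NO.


v = 9, block size k = 3, number of blocks = 9.
For resolvability, blocks must partition into parallel classes of size v/k = 3.
Total blocks must therefore be a multiple of 3: 9 = 3·3 + 0 ⇒ divisible ✓.
Consider block {1,3,6}. It intersects every other block in the collection, so no parallel class of size 3 can contain it.
Since every block must belong to some parallel class in a resolution, the collection cannot be partitioned into parallel classes.
Resolvable? NO.

NO


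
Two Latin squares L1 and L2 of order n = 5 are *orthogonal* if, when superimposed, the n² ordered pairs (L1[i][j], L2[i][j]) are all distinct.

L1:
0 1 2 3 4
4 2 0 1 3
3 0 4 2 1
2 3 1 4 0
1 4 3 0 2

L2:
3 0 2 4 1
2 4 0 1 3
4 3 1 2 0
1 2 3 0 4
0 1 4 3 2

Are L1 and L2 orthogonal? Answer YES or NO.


Form the n² = 25 superimposed pairs (L1[i][j], L2[i][j]), row by row (rows and columns indexed from 0):
row 0: (0,3) (1,0) (2,2) (3,4) (4,1)
row 1: (4,2) (2,4) (0,0) (1,1) (3,3)
row 2: (3,4) (0,3) (4,1) (2,2) (1,0)
row 3: (2,1) (3,2) (1,3) (4,0) (0,4)
row 4: (1,0) (4,1) (3,4) (0,3) (2,2)
Orthogonality requires all 25 pairs distinct.
But the pair (3,4) repeats: cell (0,3) has L1 = 3, L2 = 4, and cell (2,0) has L1 = 3, L2 = 4.
A repeated pair means some other pair never occurs (only 15 distinct pairs out of 25), so the squares are not orthogonal.
Conclusion: NO.

NO


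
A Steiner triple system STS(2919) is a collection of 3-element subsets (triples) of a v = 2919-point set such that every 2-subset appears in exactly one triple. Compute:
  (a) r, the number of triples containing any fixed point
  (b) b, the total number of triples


An STS(v) is a 2-(v, 3, 1) BIBD: block size k = 3, λ = 1.
Replication: r(k − 1) = λ(v − 1) ⇒ r·2 = 2919 − 1 = 2918 ⇒ r = 1459.
Block count: b = v(v − 1)/6 = 2919·2918/6 = 8517642/6 = 1419607.
(Check via bk = vr: 1419607·3 = 4258821 = 2919·1459 = 4258821 ✓.)

r = 1459, b = 1419607.


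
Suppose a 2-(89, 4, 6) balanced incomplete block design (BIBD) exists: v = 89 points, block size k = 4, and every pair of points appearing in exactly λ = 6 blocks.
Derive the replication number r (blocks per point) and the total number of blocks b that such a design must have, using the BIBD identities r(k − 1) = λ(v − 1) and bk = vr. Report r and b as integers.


Any 2-(v, k, λ) BIBD satisfies two necessary conditions:
  (i)  Each point sits in r blocks, and counting incidences through any fixed point gives r(k − 1) = λ(v − 1), so r = λ(v − 1)/(k − 1).
  (ii) Total incidences bk = vr, so b = vr/k.
Step 1: r = λ(v − 1)/(k − 1) = 6·(89 − 1)/(4 − 1) = 6·88/3 = 528/3 = 176.
Step 2: b = vr/k = 89·176/4 = 15664/4 = 3916.
Check integrality: r = 176 ∈ Z ✓, b = 3916 ∈ Z ✓.
(These identities are necessary conditions: they determine r and b for any design with these parameters, but do not by themselves prove that one exists.)

r = 176, b = 3916.


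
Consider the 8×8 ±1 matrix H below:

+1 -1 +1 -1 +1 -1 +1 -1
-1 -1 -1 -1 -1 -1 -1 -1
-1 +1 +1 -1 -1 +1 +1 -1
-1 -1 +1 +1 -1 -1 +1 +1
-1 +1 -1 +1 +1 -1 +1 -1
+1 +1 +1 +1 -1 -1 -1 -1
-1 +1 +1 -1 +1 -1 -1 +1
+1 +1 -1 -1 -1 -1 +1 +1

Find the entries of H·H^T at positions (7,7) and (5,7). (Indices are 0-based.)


Row 5 of H: [1, 1, 1, 1, -1, -1, -1, -1].
Row 7 of H: [1, 1, -1, -1, -1, -1, 1, 1].
(H·H^T)[7][7] = Σ_j H[7][j]·H[7][j] = (1)² + (1)² + (-1)² + (-1)² + (-1)² + (-1)² + (1)² + (1)² = 1 + 1 + 1 + 1 + 1 + 1 + 1 + 1 = 8.
(H·H^T)[5][7] = Σ_j H[5][j]·H[7][j] = (1)·(1) + (1)·(1) + (1)·(-1) + (1)·(-1) + (-1)·(-1) + (-1)·(-1) + (-1)·(1) + (-1)·(1) = 1 + 1 + -1 + -1 + 1 + 1 + -1 + -1 = 0.
So rows 5 and 7 are orthogonal; the diagonal entry equals n = 8.

(7,7) entry = 8; (5,7) entry = 0.


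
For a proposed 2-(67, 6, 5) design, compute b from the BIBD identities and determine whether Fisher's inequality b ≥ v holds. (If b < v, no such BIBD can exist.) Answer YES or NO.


b = λv(v − 1)/(k(k − 1)) = 5·67·66/(6·5) = 22110/30 = 737.
Compare with v = 67: b ≥ v, so Fisher's inequality holds.

YES


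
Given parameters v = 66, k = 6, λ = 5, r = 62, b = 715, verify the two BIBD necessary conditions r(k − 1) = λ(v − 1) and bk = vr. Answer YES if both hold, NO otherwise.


Condition (i): r(k − 1) = 62·5 = 310; λ(v − 1) = 5·65 = 325. Match? NO.
Condition (ii): bk = 715·6 = 4290; vr = 66·62 = 4092. Match? NO.
Both conditions hold? NO.

NO


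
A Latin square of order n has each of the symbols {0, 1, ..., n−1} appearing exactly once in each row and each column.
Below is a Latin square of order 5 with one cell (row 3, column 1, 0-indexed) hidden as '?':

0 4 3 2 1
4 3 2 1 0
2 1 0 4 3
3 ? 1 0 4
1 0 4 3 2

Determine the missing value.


Row 3 contains symbols [0, 1, 3, 4] — missing [2].
Column 1 contains symbols [0, 1, 3, 4] — missing [2].
The missing symbol must appear in both missing sets; intersection = [2].
Therefore the hidden value is 2.

Missing value = 2.


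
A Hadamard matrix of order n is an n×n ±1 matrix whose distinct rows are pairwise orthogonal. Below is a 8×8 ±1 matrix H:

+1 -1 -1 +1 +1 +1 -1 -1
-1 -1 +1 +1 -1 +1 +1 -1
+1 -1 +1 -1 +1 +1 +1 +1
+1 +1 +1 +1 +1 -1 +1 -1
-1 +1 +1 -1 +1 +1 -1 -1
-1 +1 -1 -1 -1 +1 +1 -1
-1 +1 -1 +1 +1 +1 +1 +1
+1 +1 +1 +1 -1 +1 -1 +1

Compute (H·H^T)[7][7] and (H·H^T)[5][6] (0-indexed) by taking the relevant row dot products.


Row 5 of H: [-1, 1, -1, -1, -1, 1, 1, -1].
Row 6 of H: [-1, 1, -1, 1, 1, 1, 1, 1].
Row 7 of H: [1, 1, 1, 1, -1, 1, -1, 1].
(H·H^T)[7][7] = Σ_j H[7][j]·H[7][j] = (1)² + (1)² + (1)² + (1)² + (-1)² + (1)² + (-1)² + (1)² = 1 + 1 + 1 + 1 + 1 + 1 + 1 + 1 = 8.
(H·H^T)[5][6] = Σ_j H[5][j]·H[6][j] = (-1)·(-1) + (1)·(1) + (-1)·(-1) + (-1)·(1) + (-1)·(1) + (1)·(1) + (1)·(1) + (-1)·(1) = 1 + 1 + 1 + -1 + -1 + 1 + 1 + -1 = 2.
Rows 5 and 6 are not orthogonal (dot product = 2 ≠ 0), so H is not a Hadamard matrix.

(7,7) entry = 8; (5,6) entry = 2.


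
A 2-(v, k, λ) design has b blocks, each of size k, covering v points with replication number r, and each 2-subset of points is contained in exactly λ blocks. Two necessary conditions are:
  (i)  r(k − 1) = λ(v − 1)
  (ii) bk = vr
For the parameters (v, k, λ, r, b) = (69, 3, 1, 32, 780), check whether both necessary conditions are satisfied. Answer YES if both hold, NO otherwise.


Condition (i): r(k − 1) = 32·2 = 64; λ(v − 1) = 1·68 = 68. Match? NO.
Condition (ii): bk = 780·3 = 2340; vr = 69·32 = 2208. Match? NO.
Both conditions hold? NO.

NO


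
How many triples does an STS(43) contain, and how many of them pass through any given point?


An STS(v) is a 2-(v, 3, 1) BIBD: block size k = 3, λ = 1.
Replication: r(k − 1) = λ(v − 1) ⇒ r·2 = 43 − 1 = 42 ⇒ r = 21.
Block count: b = v(v − 1)/6 = 43·42/6 = 1806/6 = 301.

r = 21, b = 301.


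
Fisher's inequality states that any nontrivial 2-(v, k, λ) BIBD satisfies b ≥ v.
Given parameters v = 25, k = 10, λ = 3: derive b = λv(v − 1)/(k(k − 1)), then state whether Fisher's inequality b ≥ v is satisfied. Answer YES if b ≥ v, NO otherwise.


b = λv(v − 1)/(k(k − 1)) = 3·25·24/(10·9) = 1800/90 = 20.
Compare with v = 25: b < v, so Fisher's inequality fails.

NO


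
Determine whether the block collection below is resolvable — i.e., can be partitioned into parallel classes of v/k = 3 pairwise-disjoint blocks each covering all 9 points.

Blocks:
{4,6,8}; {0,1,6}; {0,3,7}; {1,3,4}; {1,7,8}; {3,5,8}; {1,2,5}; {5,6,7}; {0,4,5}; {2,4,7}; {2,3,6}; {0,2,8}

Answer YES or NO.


v = 9, block size k = 3, number of blocks = 12.
For resolvability, blocks must partition into parallel classes of size v/k = 3.
Total blocks must therefore be a multiple of 3: 12 = 3·4 + 0 ⇒ divisible ✓.
Greedy packing gives 4 candidate class(es). Each should be a full parallel class (size 3, covers all 9 points).
  Class 1 (3 blocks): {4,6,8}; {0,3,7}; {1,2,5}. Points covered: [0, 1, 2, 3, 4, 5, 6, 7, 8].
  Class 2 (3 blocks): {0,1,6}; {3,5,8}; {2,4,7}. Points covered: [0, 1, 2, 3, 4, 5, 6, 7, 8].
  Class 3 (3 blocks): {1,3,4}; {5,6,7}; {0,2,8}. Points covered: [0, 1, 2, 3, 4, 5, 6, 7, 8].
  Class 4 (3 blocks): {1,7,8}; {0,4,5}; {2,3,6}. Points covered: [0, 1, 2, 3, 4, 5, 6, 7, 8].
All classes full (size 3)? YES. All classes cover every point? YES.
Resolvable? YES.

YES


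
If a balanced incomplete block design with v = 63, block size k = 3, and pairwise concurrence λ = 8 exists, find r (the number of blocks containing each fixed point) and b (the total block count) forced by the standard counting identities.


Any 2-(v, k, λ) BIBD satisfies two necessary conditions:
  (i)  Each point sits in r blocks, and counting incidences through any fixed point gives r(k − 1) = λ(v − 1), so r = λ(v − 1)/(k − 1).
  (ii) Total incidences bk = vr, so b = vr/k.
Step 1: r = λ(v − 1)/(k − 1) = 8·(63 − 1)/(3 − 1) = 8·62/2 = 496/2 = 248.
Step 2: b = vr/k = 63·248/3 = 15624/3 = 5208.
Check integrality: r = 248 ∈ Z ✓, b = 5208 ∈ Z ✓.
(These identities are necessary conditions: they determine r and b for any design with these parameters, but do not by themselves prove that one exists.)

r = 248, b = 5208.


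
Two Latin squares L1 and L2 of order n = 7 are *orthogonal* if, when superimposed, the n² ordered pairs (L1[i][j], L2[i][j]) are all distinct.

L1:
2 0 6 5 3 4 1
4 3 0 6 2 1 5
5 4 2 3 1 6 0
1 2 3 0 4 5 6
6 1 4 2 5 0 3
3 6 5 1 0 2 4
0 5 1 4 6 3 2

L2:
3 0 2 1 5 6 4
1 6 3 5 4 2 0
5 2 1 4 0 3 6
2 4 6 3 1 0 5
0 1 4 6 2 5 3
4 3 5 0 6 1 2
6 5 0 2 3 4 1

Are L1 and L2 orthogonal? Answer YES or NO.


Form the n² = 49 superimposed pairs (L1[i][j], L2[i][j]), row by row (rows and columns indexed from 0):
row 0: (2,3) (0,0) (6,2) (5,1) (3,5) (4,6) (1,4)
row 1: (4,1) (3,6) (0,3) (6,5) (2,4) (1,2) (5,0)
row 2: (5,5) (4,2) (2,1) (3,4) (1,0) (6,3) (0,6)
row 3: (1,2) (2,4) (3,6) (0,3) (4,1) (5,0) (6,5)
row 4: (6,0) (1,1) (4,4) (2,6) (5,2) (0,5) (3,3)
row 5: (3,4) (6,3) (5,5) (1,0) (0,6) (2,1) (4,2)
row 6: (0,6) (5,5) (1,0) (4,2) (6,3) (3,4) (2,1)
Orthogonality requires all 49 pairs distinct.
But the pair (1,2) repeats: cell (1,5) has L1 = 1, L2 = 2, and cell (3,0) has L1 = 1, L2 = 2.
A repeated pair means some other pair never occurs (only 28 distinct pairs out of 49), so the squares are not orthogonal.
Conclusion: NO.

NO


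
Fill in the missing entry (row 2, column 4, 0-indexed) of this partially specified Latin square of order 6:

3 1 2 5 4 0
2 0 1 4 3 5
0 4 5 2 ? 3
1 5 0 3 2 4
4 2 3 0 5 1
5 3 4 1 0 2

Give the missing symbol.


Row 2 contains symbols [0, 2, 3, 4, 5] — missing [1].
Column 4 contains symbols [0, 2, 3, 4, 5] — missing [1].
The missing symbol must appear in both missing sets; intersection = [1].
Therefore the hidden value is 1.

Missing value = 1.


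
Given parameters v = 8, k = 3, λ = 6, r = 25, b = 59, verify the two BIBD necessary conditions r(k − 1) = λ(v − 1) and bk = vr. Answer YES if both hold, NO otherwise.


Condition (i): r(k − 1) = 25·2 = 50; λ(v − 1) = 6·7 = 42. Match? NO.
Condition (ii): bk = 59·3 = 177; vr = 8·25 = 200. Match? NO.
Both conditions hold? NO.

NO


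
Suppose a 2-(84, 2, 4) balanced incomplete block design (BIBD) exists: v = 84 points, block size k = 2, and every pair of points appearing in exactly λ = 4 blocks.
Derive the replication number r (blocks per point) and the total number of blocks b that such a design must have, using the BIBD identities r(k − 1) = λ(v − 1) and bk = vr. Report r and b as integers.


Any 2-(v, k, λ) BIBD satisfies two necessary conditions:
  (i)  Each point sits in r blocks, and counting incidences through any fixed point gives r(k − 1) = λ(v − 1), so r = λ(v − 1)/(k − 1).
  (ii) Total incidences bk = vr, so b = vr/k.
Step 1: r = λ(v − 1)/(k − 1) = 4·(84 − 1)/(2 − 1) = 4·83/1 = 332/1 = 332.
Step 2: b = vr/k = 84·332/2 = 27888/2 = 13944.
Check integrality: r = 332 ∈ Z ✓, b = 13944 ∈ Z ✓.
(These identities are necessary conditions: they determine r and b for any design with these parameters, but do not by themselves prove that one exists.)

r = 332, b = 13944.


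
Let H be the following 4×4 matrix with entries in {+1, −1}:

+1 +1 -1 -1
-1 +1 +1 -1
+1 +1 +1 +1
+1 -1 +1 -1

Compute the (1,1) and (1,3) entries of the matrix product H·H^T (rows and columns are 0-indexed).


Row 1 of H: [-1, 1, 1, -1].
Row 3 of H: [1, -1, 1, -1].
(H·H^T)[1][1] = Σ_j H[1][j]·H[1][j] = (-1)² + (1)² + (1)² + (-1)² = 1 + 1 + 1 + 1 = 4.
(H·H^T)[1][3] = Σ_j H[1][j]·H[3][j] = (-1)·(1) + (1)·(-1) + (1)·(1) + (-1)·(-1) = -1 + -1 + 1 + 1 = 0.
So rows 1 and 3 are orthogonal; the diagonal entry equals n = 4.

(1,1) entry = 4; (1,3) entry = 0.


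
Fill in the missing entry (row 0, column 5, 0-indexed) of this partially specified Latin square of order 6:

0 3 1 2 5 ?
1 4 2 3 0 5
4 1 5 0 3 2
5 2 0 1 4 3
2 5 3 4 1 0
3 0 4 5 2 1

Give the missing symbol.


Row 0 contains symbols [0, 1, 2, 3, 5] — missing [4].
Column 5 contains symbols [0, 1, 2, 3, 5] — missing [4].
The missing symbol must appear in both missing sets; intersection = [4].
Therefore the hidden value is 4.

Missing value = 4.


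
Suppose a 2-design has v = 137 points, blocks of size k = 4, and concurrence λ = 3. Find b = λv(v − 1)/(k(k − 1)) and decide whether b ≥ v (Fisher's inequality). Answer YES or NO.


r = λ(v − 1)/(k − 1) = 3·136/3 = 136.
b = vr/k = 137·136/4 = 4658.
Fisher's inequality: b ≥ v ⇔ 4658 ≥ 137? YES.

YES


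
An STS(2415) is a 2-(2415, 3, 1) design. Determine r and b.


An STS(v) is a 2-(v, 3, 1) BIBD: block size k = 3, λ = 1.
Replication: r(k − 1) = λ(v − 1) ⇒ r·2 = 2415 − 1 = 2414 ⇒ r = 1207.
Block count: bk = vr ⇒ b·3 = 2415·1207 = 2914905 ⇒ b = 971635.
(Check via b = v(v − 1)/6 = 2415·2414/6 = 5829810/6 = 971635.)

r = 1207, b = 971635.


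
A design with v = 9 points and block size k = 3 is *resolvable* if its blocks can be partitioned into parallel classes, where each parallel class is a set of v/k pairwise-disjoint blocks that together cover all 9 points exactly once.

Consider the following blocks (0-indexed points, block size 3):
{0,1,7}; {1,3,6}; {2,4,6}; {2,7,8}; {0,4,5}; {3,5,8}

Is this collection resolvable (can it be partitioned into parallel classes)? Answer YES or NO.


v = 9, block size k = 3, number of blocks = 6.
For resolvability, blocks must partition into parallel classes of size v/k = 3.
Total blocks must therefore be a multiple of 3: 6 = 3·2 + 0 ⇒ divisible ✓.
Greedy packing gives 2 candidate class(es). Each should be a full parallel class (size 3, covers all 9 points).
  Class 1 (3 blocks): {0,1,7}; {2,4,6}; {3,5,8}. Points covered: [0, 1, 2, 3, 4, 5, 6, 7, 8].
  Class 2 (3 blocks): {1,3,6}; {2,7,8}; {0,4,5}. Points covered: [0, 1, 2, 3, 4, 5, 6, 7, 8].
All classes full (size 3)? YES. All classes cover every point? YES.
Resolvable? YES.

YES


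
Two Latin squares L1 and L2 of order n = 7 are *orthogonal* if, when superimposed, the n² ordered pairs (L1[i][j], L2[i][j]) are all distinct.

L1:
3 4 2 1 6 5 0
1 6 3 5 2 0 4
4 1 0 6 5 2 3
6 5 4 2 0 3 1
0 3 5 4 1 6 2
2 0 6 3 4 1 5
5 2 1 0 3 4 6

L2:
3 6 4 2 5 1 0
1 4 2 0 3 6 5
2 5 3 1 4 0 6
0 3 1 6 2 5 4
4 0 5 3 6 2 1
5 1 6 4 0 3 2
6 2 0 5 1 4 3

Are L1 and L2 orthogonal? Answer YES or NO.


Form the n² = 49 superimposed pairs (L1[i][j], L2[i][j]), row by row (rows and columns indexed from 0):
row 0: (3,3) (4,6) (2,4) (1,2) (6,5) (5,1) (0,0)
row 1: (1,1) (6,4) (3,2) (5,0) (2,3) (0,6) (4,5)
row 2: (4,2) (1,5) (0,3) (6,1) (5,4) (2,0) (3,6)
row 3: (6,0) (5,3) (4,1) (2,6) (0,2) (3,5) (1,4)
row 4: (0,4) (3,0) (5,5) (4,3) (1,6) (6,2) (2,1)
row 5: (2,5) (0,1) (6,6) (3,4) (4,0) (1,3) (5,2)
row 6: (5,6) (2,2) (1,0) (0,5) (3,1) (4,4) (6,3)
Orthogonality requires all 49 pairs distinct.
Check by first coordinate: for each symbol s of L1, list the L2 entries in the n cells where L1 = s; they must all differ.
  L1 = 0: L2 entries (in reading order) 0, 6, 3, 2, 4, 1, 5 — all 7 distinct ✓
  L1 = 1: L2 entries (in reading order) 2, 1, 5, 4, 6, 3, 0 — all 7 distinct ✓
  L1 = 2: L2 entries (in reading order) 4, 3, 0, 6, 1, 5, 2 — all 7 distinct ✓
  L1 = 3: L2 entries (in reading order) 3, 2, 6, 5, 0, 4, 1 — all 7 distinct ✓
  L1 = 4: L2 entries (in reading order) 6, 5, 2, 1, 3, 0, 4 — all 7 distinct ✓
  L1 = 5: L2 entries (in reading order) 1, 0, 4, 3, 5, 2, 6 — all 7 distinct ✓
  L1 = 6: L2 entries (in reading order) 5, 4, 1, 0, 2, 6, 3 — all 7 distinct ✓
Every symbol of L1 meets every symbol of L2 exactly once, so all 49 pairs are distinct (49 of 49).
Conclusion: YES.

YES


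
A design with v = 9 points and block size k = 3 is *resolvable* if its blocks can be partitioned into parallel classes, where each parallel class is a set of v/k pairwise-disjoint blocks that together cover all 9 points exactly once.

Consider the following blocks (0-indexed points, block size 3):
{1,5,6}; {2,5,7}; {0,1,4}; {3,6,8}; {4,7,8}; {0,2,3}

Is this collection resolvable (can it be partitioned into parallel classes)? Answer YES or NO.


v = 9, block size k = 3, number of blocks = 6.
For resolvability, blocks must partition into parallel classes of size v/k = 3.
Total blocks must therefore be a multiple of 3: 6 = 3·2 + 0 ⇒ divisible ✓.
Greedy packing gives 2 candidate class(es). Each should be a full parallel class (size 3, covers all 9 points).
  Class 1 (3 blocks): {1,5,6}; {4,7,8}; {0,2,3}. Points covered: [0, 1, 2, 3, 4, 5, 6, 7, 8].
  Class 2 (3 blocks): {2,5,7}; {0,1,4}; {3,6,8}. Points covered: [0, 1, 2, 3, 4, 5, 6, 7, 8].
All classes full (size 3)? YES. All classes cover every point? YES.
Resolvable? YES.

YES


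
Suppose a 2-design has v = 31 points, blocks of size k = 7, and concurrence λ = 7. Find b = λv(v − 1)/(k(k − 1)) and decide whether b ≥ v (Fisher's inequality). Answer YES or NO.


r = λ(v − 1)/(k − 1) = 7·30/6 = 35.
b = vr/k = 31·35/7 = 155.
Fisher's inequality: b ≥ v ⇔ 155 ≥ 31? YES.

YES


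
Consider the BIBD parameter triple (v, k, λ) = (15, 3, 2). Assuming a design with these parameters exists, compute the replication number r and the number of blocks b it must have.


Any 2-(v, k, λ) BIBD satisfies two necessary conditions:
  (i)  Each point sits in r blocks, and counting incidences through any fixed point gives r(k − 1) = λ(v − 1), so r = λ(v − 1)/(k − 1).
  (ii) Total incidences bk = vr, so b = vr/k.
Step 1: r = λ(v − 1)/(k − 1) = 2·(15 − 1)/(3 − 1) = 2·14/2 = 28/2 = 14.
Step 2: b = vr/k = 15·14/3 = 210/3 = 70.
Check integrality: r = 14 ∈ Z ✓, b = 70 ∈ Z ✓.
(These identities are necessary conditions: they determine r and b for any design with these parameters, but do not by themselves prove that one exists.)

r = 14, b = 70.


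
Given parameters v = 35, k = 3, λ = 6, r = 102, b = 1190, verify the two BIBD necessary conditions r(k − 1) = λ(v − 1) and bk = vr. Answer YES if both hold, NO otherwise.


Condition (i): r(k − 1) = 102·2 = 204; λ(v − 1) = 6·34 = 204. Match? YES.
Condition (ii): bk = 1190·3 = 3570; vr = 35·102 = 3570. Match? YES.
Both conditions hold? YES.

YES


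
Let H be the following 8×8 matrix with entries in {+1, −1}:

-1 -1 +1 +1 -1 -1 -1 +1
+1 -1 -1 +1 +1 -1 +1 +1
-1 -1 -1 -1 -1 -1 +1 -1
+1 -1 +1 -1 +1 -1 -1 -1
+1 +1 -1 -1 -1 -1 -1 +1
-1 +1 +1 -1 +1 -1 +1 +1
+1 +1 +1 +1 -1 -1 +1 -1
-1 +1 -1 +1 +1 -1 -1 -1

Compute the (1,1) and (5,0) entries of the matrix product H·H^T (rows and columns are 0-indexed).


Row 0 of H: [-1, -1, 1, 1, -1, -1, -1, 1].
Row 1 of H: [1, -1, -1, 1, 1, -1, 1, 1].
Row 5 of H: [-1, 1, 1, -1, 1, -1, 1, 1].
(H·H^T)[1][1] = Σ_j H[1][j]·H[1][j] = (1)² + (-1)² + (-1)² + (1)² + (1)² + (-1)² + (1)² + (1)² = 1 + 1 + 1 + 1 + 1 + 1 + 1 + 1 = 8.
(H·H^T)[5][0] = Σ_j H[5][j]·H[0][j] = (-1)·(-1) + (1)·(-1) + (1)·(1) + (-1)·(1) + (1)·(-1) + (-1)·(-1) + (1)·(-1) + (1)·(1) = 1 + -1 + 1 + -1 + -1 + 1 + -1 + 1 = 0.
So rows 5 and 0 are orthogonal; the diagonal entry equals n = 8.

(1,1) entry = 8; (5,0) entry = 0.


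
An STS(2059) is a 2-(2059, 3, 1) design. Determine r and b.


An STS(v) is a 2-(v, 3, 1) BIBD: block size k = 3, λ = 1.
Replication: r(k − 1) = λ(v − 1) ⇒ r·2 = 2059 − 1 = 2058 ⇒ r = 1029.
Block count: b = v(v − 1)/6 = 2059·2058/6 = 4237422/6 = 706237.
(Check via bk = vr: 706237·3 = 2118711 = 2059·1029 = 2118711 ✓.)

r = 1029, b = 706237.


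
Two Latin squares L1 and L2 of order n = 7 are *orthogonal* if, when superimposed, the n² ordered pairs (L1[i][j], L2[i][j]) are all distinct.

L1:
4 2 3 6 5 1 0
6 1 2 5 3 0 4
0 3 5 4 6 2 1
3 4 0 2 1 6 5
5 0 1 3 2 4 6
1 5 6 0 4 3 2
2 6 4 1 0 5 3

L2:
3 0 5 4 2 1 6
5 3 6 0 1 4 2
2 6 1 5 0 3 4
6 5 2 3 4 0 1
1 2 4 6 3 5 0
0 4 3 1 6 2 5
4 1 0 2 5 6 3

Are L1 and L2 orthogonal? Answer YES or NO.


Form the n² = 49 superimposed pairs (L1[i][j], L2[i][j]), row by row (rows and columns indexed from 0):
row 0: (4,3) (2,0) (3,5) (6,4) (5,2) (1,1) (0,6)
row 1: (6,5) (1,3) (2,6) (5,0) (3,1) (0,4) (4,2)
row 2: (0,2) (3,6) (5,1) (4,5) (6,0) (2,3) (1,4)
row 3: (3,6) (4,5) (0,2) (2,3) (1,4) (6,0) (5,1)
row 4: (5,1) (0,2) (1,4) (3,6) (2,3) (4,5) (6,0)
row 5: (1,0) (5,4) (6,3) (0,1) (4,6) (3,2) (2,5)
row 6: (2,4) (6,1) (4,0) (1,2) (0,5) (5,6) (3,3)
Orthogonality requires all 49 pairs distinct.
But the pair (3,6) repeats: cell (2,1) has L1 = 3, L2 = 6, and cell (3,0) has L1 = 3, L2 = 6.
A repeated pair means some other pair never occurs (only 35 distinct pairs out of 49), so the squares are not orthogonal.
Conclusion: NO.

NO


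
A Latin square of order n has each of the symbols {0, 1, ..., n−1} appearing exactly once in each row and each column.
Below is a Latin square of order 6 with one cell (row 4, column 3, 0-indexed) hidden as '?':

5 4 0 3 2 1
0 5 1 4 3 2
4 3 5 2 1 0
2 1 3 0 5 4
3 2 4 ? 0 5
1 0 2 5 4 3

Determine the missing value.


Row 4 contains symbols [0, 2, 3, 4, 5] — missing [1].
Column 3 contains symbols [0, 2, 3, 4, 5] — missing [1].
The missing symbol must appear in both missing sets; intersection = [1].
Therefore the hidden value is 1.

Missing value = 1.


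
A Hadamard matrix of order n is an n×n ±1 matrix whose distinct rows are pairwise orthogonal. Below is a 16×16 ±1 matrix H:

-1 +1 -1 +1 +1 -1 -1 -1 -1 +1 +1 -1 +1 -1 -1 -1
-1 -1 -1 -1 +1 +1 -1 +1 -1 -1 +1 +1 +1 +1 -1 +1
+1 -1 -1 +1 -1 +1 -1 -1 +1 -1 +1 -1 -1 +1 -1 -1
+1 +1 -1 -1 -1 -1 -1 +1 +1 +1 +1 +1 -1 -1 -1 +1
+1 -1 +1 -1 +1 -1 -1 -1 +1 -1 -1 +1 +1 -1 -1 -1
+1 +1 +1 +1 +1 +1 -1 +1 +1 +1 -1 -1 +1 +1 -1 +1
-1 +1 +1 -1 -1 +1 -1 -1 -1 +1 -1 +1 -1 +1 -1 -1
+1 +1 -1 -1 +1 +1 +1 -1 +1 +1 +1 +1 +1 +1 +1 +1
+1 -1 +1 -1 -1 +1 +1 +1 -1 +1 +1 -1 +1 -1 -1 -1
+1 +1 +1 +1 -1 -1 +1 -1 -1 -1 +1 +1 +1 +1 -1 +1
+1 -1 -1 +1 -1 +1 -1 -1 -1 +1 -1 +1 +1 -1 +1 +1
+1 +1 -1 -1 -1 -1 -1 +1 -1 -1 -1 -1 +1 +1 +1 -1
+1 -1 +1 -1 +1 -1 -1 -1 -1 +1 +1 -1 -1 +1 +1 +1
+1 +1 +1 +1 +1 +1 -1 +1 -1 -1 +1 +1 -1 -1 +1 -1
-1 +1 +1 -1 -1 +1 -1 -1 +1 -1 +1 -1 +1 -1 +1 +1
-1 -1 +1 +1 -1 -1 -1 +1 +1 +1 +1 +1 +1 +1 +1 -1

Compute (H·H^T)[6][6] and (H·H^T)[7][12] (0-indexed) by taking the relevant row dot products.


Row 6 of H: [-1, 1, 1, -1, -1, 1, -1, -1, -1, 1, -1, 1, -1, 1, -1, -1].
Row 7 of H: [1, 1, -1, -1, 1, 1, 1, -1, 1, 1, 1, 1, 1, 1, 1, 1].
Row 12 of H: [1, -1, 1, -1, 1, -1, -1, -1, -1, 1, 1, -1, -1, 1, 1, 1].
(H·H^T)[6][6] = Σ_j H[6][j]·H[6][j] = (-1)² + (1)² + (1)² + (-1)² + (-1)² + (1)² + (-1)² + (-1)² + (-1)² + (1)² + (-1)² + (1)² + (-1)² + (1)² + (-1)² + (-1)² = 1 + 1 + 1 + 1 + 1 + 1 + 1 + 1 + 1 + 1 + 1 + 1 + 1 + 1 + 1 + 1 = 16.
(H·H^T)[7][12] = Σ_j H[7][j]·H[12][j] = (1)·(1) + (1)·(-1) + (-1)·(1) + (-1)·(-1) + (1)·(1) + (1)·(-1) + (1)·(-1) + (-1)·(-1) + (1)·(-1) + (1)·(1) + (1)·(1) + (1)·(-1) + (1)·(-1) + (1)·(1) + (1)·(1) + (1)·(1) = 1 + -1 + -1 + 1 + 1 + -1 + -1 + 1 + -1 + 1 + 1 + -1 + -1 + 1 + 1 + 1 = 2.
Rows 7 and 12 are not orthogonal (dot product = 2 ≠ 0), so H is not a Hadamard matrix.

(6,6) entry = 16; (7,12) entry = 2.


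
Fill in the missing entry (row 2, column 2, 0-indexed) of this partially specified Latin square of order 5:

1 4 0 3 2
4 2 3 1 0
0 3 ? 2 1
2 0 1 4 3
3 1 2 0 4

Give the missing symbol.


Row 2 contains symbols [0, 1, 2, 3] — missing [4].
Column 2 contains symbols [0, 1, 2, 3] — missing [4].
The missing symbol must appear in both missing sets; intersection = [4].
Therefore the hidden value is 4.

Missing value = 4.


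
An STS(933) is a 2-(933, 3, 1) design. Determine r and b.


An STS(v) is a 2-(v, 3, 1) BIBD: block size k = 3, λ = 1.
Replication: r(k − 1) = λ(v − 1) ⇒ r·2 = 933 − 1 = 932 ⇒ r = 466.
Block count: bk = vr ⇒ b·3 = 933·466 = 434778 ⇒ b = 144926.
(Check via b = v(v − 1)/6 = 933·932/6 = 869556/6 = 144926.)

r = 466, b = 144926.


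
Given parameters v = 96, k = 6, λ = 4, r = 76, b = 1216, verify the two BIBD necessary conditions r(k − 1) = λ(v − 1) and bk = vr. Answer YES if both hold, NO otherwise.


Condition (i): r(k − 1) = 76·5 = 380; λ(v − 1) = 4·95 = 380. Match? YES.
Condition (ii): bk = 1216·6 = 7296; vr = 96·76 = 7296. Match? YES.
Both conditions hold? YES.

YES


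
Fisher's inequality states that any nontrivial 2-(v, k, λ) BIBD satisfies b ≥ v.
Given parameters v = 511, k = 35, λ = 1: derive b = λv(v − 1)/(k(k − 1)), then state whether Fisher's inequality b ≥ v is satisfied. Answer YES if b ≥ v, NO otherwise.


b = λv(v − 1)/(k(k − 1)) = 1·511·510/(35·34) = 260610/1190 = 219.
Compare with v = 511: b < v, so Fisher's inequality fails.

NO


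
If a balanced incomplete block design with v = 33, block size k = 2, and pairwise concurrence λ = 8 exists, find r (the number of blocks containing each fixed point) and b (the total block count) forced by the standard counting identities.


Any 2-(v, k, λ) BIBD satisfies two necessary conditions:
  (i)  Each point sits in r blocks, and counting incidences through any fixed point gives r(k − 1) = λ(v − 1), so r = λ(v − 1)/(k − 1).
  (ii) Total incidences bk = vr, so b = vr/k.
Step 1: r = λ(v − 1)/(k − 1) = 8·(33 − 1)/(2 − 1) = 8·32/1 = 256/1 = 256.
Step 2: b = vr/k = 33·256/2 = 8448/2 = 4224.
Check integrality: r = 256 ∈ Z ✓, b = 4224 ∈ Z ✓.
(These identities are necessary conditions: they determine r and b for any design with these parameters, but do not by themselves prove that one exists.)

r = 256, b = 4224.


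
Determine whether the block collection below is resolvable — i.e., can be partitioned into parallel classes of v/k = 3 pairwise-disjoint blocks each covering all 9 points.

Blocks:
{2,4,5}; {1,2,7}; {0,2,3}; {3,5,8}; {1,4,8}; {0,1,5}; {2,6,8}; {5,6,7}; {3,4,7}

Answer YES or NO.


v = 9, block size k = 3, number of blocks = 9.
For resolvability, blocks must partition into parallel classes of size v/k = 3.
Total blocks must therefore be a multiple of 3: 9 = 3·3 + 0 ⇒ divisible ✓.
Consider block {2,4,5}. It intersects every other block in the collection, so no parallel class of size 3 can contain it.
Since every block must belong to some parallel class in a resolution, the collection cannot be partitioned into parallel classes.
Resolvable? NO.

NO


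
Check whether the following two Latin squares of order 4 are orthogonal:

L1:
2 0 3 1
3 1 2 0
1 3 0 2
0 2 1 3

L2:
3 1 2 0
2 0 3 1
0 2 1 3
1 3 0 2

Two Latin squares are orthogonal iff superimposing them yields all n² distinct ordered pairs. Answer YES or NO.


Form the n² = 16 superimposed pairs (L1[i][j], L2[i][j]), row by row (rows and columns indexed from 0):
row 0: (2,3) (0,1) (3,2) (1,0)
row 1: (3,2) (1,0) (2,3) (0,1)
row 2: (1,0) (3,2) (0,1) (2,3)
row 3: (0,1) (2,3) (1,0) (3,2)
Orthogonality requires all 16 pairs distinct.
But the pair (3,2) repeats: cell (0,2) has L1 = 3, L2 = 2, and cell (1,0) has L1 = 3, L2 = 2.
A repeated pair means some other pair never occurs (only 4 distinct pairs out of 16), so the squares are not orthogonal.
Conclusion: NO.

NO


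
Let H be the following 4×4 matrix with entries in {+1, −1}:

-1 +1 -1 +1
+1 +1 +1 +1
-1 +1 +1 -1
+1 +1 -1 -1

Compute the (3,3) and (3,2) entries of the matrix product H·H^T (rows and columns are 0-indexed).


Row 2 of H: [-1, 1, 1, -1].
Row 3 of H: [1, 1, -1, -1].
(H·H^T)[3][3] = Σ_j H[3][j]·H[3][j] = (1)² + (1)² + (-1)² + (-1)² = 1 + 1 + 1 + 1 = 4.
(H·H^T)[3][2] = Σ_j H[3][j]·H[2][j] = (1)·(-1) + (1)·(1) + (-1)·(1) + (-1)·(-1) = -1 + 1 + -1 + 1 = 0.
So rows 3 and 2 are orthogonal; the diagonal entry equals n = 4.

(3,3) entry = 4; (3,2) entry = 0.


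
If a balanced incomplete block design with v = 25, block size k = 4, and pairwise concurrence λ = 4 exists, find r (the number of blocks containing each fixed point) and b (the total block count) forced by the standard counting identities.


Any 2-(v, k, λ) BIBD satisfies two necessary conditions:
  (i)  Each point sits in r blocks, and counting incidences through any fixed point gives r(k − 1) = λ(v − 1), so r = λ(v − 1)/(k − 1).
  (ii) Total incidences bk = vr, so b = vr/k.
Step 1: r = λ(v − 1)/(k − 1) = 4·(25 − 1)/(4 − 1) = 4·24/3 = 96/3 = 32.
Step 2: b = vr/k = 25·32/4 = 800/4 = 200.
Check integrality: r = 32 ∈ Z ✓, b = 200 ∈ Z ✓.
(These identities are necessary conditions: they determine r and b for any design with these parameters, but do not by themselves prove that one exists.)

r = 32, b = 200.


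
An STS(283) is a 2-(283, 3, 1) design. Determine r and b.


An STS(v) is a 2-(v, 3, 1) BIBD: block size k = 3, λ = 1.
Replication: r(k − 1) = λ(v − 1) ⇒ r·2 = 283 − 1 = 282 ⇒ r = 141.
Block count: bk = vr ⇒ b·3 = 283·141 = 39903 ⇒ b = 13301.
(Check via b = v(v − 1)/6 = 283·282/6 = 79806/6 = 13301.)

r = 141, b = 13301.


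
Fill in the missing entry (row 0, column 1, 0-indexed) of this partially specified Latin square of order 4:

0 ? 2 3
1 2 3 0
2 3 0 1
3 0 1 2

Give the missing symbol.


Row 0 contains symbols [0, 2, 3] — missing [1].
Column 1 contains symbols [0, 2, 3] — missing [1].
The missing symbol must appear in both missing sets; intersection = [1].
Therefore the hidden value is 1.

Missing value = 1.


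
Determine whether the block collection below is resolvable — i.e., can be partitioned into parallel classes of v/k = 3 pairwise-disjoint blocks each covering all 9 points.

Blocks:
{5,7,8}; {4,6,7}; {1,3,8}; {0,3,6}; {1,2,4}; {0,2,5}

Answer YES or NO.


v = 9, block size k = 3, number of blocks = 6.
For resolvability, blocks must partition into parallel classes of size v/k = 3.
Total blocks must therefore be a multiple of 3: 6 = 3·2 + 0 ⇒ divisible ✓.
Greedy packing gives 2 candidate class(es). Each should be a full parallel class (size 3, covers all 9 points).
  Class 1 (3 blocks): {5,7,8}; {0,3,6}; {1,2,4}. Points covered: [0, 1, 2, 3, 4, 5, 6, 7, 8].
  Class 2 (3 blocks): {4,6,7}; {1,3,8}; {0,2,5}. Points covered: [0, 1, 2, 3, 4, 5, 6, 7, 8].
All classes full (size 3)? YES. All classes cover every point? YES.
Resolvable? YES.

YES


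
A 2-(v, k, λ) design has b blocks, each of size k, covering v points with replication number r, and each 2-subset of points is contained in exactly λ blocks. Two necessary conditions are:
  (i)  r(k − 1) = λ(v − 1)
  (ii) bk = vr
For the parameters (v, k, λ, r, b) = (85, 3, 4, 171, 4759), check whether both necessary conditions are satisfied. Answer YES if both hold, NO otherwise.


Condition (i): r(k − 1) = 171·2 = 342; λ(v − 1) = 4·84 = 336. Match? NO.
Condition (ii): bk = 4759·3 = 14277; vr = 85·171 = 14535. Match? NO.
Both conditions hold? NO.

NO


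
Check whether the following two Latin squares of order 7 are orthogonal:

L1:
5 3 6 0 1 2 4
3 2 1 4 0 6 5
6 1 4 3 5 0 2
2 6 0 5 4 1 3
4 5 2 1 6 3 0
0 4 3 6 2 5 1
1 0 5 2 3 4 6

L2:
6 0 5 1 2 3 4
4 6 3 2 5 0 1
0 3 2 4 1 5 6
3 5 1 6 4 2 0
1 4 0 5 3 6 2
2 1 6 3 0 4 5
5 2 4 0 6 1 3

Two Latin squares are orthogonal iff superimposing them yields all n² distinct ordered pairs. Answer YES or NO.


Form the n² = 49 superimposed pairs (L1[i][j], L2[i][j]), row by row (rows and columns indexed from 0):
row 0: (5,6) (3,0) (6,5) (0,1) (1,2) (2,3) (4,4)
row 1: (3,4) (2,6) (1,3) (4,2) (0,5) (6,0) (5,1)
row 2: (6,0) (1,3) (4,2) (3,4) (5,1) (0,5) (2,6)
row 3: (2,3) (6,5) (0,1) (5,6) (4,4) (1,2) (3,0)
row 4: (4,1) (5,4) (2,0) (1,5) (6,3) (3,6) (0,2)
row 5: (0,2) (4,1) (3,6) (6,3) (2,0) (5,4) (1,5)
row 6: (1,5) (0,2) (5,4) (2,0) (3,6) (4,1) (6,3)
Orthogonality requires all 49 pairs distinct.
But the pair (6,0) repeats: cell (1,5) has L1 = 6, L2 = 0, and cell (2,0) has L1 = 6, L2 = 0.
A repeated pair means some other pair never occurs (only 21 distinct pairs out of 49), so the squares are not orthogonal.
Conclusion: NO.

NO


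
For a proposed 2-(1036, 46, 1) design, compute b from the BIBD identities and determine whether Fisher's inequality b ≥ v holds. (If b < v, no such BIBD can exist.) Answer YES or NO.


r = λ(v − 1)/(k − 1) = 1·1035/45 = 23.
b = vr/k = 1036·23/46 = 518.
Fisher's inequality: b ≥ v ⇔ 518 ≥ 1036? NO.

NO


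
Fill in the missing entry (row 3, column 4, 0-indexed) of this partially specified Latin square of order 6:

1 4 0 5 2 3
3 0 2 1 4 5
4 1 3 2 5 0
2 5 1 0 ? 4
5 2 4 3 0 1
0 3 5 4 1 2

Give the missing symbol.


Row 3 contains symbols [0, 1, 2, 4, 5] — missing [3].
Column 4 contains symbols [0, 1, 2, 4, 5] — missing [3].
The missing symbol must appear in both missing sets; intersection = [3].
Therefore the hidden value is 3.

Missing value = 3.


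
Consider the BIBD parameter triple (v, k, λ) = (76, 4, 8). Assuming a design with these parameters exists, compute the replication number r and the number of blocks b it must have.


Any 2-(v, k, λ) BIBD satisfies two necessary conditions:
  (i)  Each point sits in r blocks, and counting incidences through any fixed point gives r(k − 1) = λ(v − 1), so r = λ(v − 1)/(k − 1).
  (ii) Total incidences bk = vr, so b = vr/k.
Step 1: r = λ(v − 1)/(k − 1) = 8·(76 − 1)/(4 − 1) = 8·75/3 = 600/3 = 200.
Step 2: b = vr/k = 76·200/4 = 15200/4 = 3800.
Check integrality: r = 200 ∈ Z ✓, b = 3800 ∈ Z ✓.
(These identities are necessary conditions: they determine r and b for any design with these parameters, but do not by themselves prove that one exists.)

r = 200, b = 3800.
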